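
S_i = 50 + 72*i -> [50, 122, 194, 266, 338]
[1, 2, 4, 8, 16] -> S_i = 1*2^i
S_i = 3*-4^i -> [3, -12, 48, -192, 768]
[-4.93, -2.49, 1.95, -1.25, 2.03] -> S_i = Random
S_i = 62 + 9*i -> [62, 71, 80, 89, 98]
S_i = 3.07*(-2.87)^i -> [3.07, -8.81, 25.29, -72.57, 208.29]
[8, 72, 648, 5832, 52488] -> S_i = 8*9^i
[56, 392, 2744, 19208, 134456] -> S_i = 56*7^i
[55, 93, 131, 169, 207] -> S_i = 55 + 38*i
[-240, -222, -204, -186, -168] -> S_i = -240 + 18*i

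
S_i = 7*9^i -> [7, 63, 567, 5103, 45927]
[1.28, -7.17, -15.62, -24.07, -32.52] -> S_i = 1.28 + -8.45*i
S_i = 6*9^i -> [6, 54, 486, 4374, 39366]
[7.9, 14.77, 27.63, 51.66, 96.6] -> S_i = 7.90*1.87^i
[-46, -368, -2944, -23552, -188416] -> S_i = -46*8^i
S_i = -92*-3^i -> [-92, 276, -828, 2484, -7452]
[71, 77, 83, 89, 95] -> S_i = 71 + 6*i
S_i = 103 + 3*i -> [103, 106, 109, 112, 115]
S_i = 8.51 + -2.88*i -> [8.51, 5.63, 2.75, -0.13, -3.01]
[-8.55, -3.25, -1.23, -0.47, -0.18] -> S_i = -8.55*0.38^i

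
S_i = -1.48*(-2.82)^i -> [-1.48, 4.17, -11.77, 33.19, -93.6]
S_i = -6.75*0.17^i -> [-6.75, -1.15, -0.2, -0.03, -0.01]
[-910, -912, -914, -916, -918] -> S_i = -910 + -2*i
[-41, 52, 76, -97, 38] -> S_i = Random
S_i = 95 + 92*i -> [95, 187, 279, 371, 463]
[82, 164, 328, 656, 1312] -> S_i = 82*2^i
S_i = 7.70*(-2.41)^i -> [7.7, -18.56, 44.72, -107.78, 259.75]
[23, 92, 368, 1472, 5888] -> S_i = 23*4^i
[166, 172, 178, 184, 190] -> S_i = 166 + 6*i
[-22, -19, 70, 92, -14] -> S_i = Random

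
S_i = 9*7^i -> [9, 63, 441, 3087, 21609]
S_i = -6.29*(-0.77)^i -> [-6.29, 4.84, -3.73, 2.87, -2.21]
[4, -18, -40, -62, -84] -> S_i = 4 + -22*i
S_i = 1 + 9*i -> [1, 10, 19, 28, 37]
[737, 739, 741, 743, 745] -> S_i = 737 + 2*i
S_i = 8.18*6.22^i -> [8.18, 50.88, 316.47, 1968.45, 12243.76]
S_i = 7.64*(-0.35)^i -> [7.64, -2.67, 0.94, -0.33, 0.11]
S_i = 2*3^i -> [2, 6, 18, 54, 162]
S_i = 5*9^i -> [5, 45, 405, 3645, 32805]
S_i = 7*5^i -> [7, 35, 175, 875, 4375]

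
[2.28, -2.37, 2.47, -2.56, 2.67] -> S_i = 2.28*(-1.04)^i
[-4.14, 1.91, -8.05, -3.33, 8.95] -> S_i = Random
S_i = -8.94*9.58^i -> [-8.94, -85.65, -820.48, -7860.21, -75300.79]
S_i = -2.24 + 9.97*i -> [-2.24, 7.73, 17.7, 27.67, 37.64]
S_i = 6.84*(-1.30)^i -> [6.84, -8.89, 11.56, -15.03, 19.54]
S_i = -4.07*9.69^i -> [-4.07, -39.44, -382.16, -3703.1, -35883.06]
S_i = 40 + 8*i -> [40, 48, 56, 64, 72]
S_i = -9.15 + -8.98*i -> [-9.15, -18.13, -27.11, -36.09, -45.07]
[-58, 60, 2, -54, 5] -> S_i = Random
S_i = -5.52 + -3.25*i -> [-5.52, -8.77, -12.02, -15.27, -18.52]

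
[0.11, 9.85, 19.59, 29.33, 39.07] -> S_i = 0.11 + 9.74*i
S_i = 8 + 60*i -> [8, 68, 128, 188, 248]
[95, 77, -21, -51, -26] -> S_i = Random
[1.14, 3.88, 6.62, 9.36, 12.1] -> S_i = 1.14 + 2.74*i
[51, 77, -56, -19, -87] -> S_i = Random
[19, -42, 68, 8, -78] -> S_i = Random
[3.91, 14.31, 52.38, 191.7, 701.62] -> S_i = 3.91*3.66^i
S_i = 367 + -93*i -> [367, 274, 181, 88, -5]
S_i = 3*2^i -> [3, 6, 12, 24, 48]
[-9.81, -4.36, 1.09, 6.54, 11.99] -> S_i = -9.81 + 5.45*i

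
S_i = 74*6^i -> [74, 444, 2664, 15984, 95904]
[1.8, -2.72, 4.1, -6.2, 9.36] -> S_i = 1.80*(-1.51)^i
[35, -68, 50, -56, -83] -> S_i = Random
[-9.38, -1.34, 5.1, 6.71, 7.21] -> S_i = Random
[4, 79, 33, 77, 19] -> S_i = Random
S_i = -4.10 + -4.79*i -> [-4.1, -8.89, -13.68, -18.47, -23.26]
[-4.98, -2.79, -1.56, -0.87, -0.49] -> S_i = -4.98*0.56^i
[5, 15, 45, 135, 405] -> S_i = 5*3^i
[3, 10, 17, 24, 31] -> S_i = 3 + 7*i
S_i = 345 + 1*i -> [345, 346, 347, 348, 349]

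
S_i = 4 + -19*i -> [4, -15, -34, -53, -72]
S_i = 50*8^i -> [50, 400, 3200, 25600, 204800]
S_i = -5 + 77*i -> [-5, 72, 149, 226, 303]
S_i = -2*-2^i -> [-2, 4, -8, 16, -32]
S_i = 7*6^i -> [7, 42, 252, 1512, 9072]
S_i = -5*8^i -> [-5, -40, -320, -2560, -20480]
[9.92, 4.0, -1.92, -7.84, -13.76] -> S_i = 9.92 + -5.92*i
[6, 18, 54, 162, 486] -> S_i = 6*3^i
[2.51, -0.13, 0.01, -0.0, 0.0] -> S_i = 2.51*(-0.05)^i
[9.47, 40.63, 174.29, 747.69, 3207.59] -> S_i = 9.47*4.29^i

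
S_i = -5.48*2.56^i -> [-5.48, -14.03, -35.91, -91.94, -235.36]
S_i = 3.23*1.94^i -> [3.23, 6.27, 12.16, 23.58, 45.75]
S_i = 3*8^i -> [3, 24, 192, 1536, 12288]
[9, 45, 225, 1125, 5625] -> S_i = 9*5^i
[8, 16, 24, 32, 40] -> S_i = 8 + 8*i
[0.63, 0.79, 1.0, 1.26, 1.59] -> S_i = 0.63*1.26^i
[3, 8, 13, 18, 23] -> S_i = 3 + 5*i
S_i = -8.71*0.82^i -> [-8.71, -7.14, -5.86, -4.8, -3.94]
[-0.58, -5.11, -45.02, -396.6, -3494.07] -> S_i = -0.58*8.81^i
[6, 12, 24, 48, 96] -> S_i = 6*2^i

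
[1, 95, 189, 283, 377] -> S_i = 1 + 94*i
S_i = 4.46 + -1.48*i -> [4.46, 2.98, 1.5, 0.02, -1.46]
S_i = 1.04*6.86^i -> [1.04, 7.13, 48.94, 335.74, 2303.19]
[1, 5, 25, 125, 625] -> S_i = 1*5^i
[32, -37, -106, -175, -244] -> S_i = 32 + -69*i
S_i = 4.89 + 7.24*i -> [4.89, 12.13, 19.37, 26.61, 33.85]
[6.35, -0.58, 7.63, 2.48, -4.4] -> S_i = Random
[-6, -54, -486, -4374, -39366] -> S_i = -6*9^i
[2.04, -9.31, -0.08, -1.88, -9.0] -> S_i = Random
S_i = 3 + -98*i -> [3, -95, -193, -291, -389]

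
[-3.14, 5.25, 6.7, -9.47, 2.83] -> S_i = Random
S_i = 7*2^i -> [7, 14, 28, 56, 112]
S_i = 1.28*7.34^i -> [1.28, 9.4, 68.96, 506.17, 3715.3]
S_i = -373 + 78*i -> [-373, -295, -217, -139, -61]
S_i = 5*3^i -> [5, 15, 45, 135, 405]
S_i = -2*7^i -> [-2, -14, -98, -686, -4802]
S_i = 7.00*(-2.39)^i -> [7.0, -16.73, 39.98, -95.56, 228.4]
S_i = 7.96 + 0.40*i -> [7.96, 8.36, 8.76, 9.16, 9.56]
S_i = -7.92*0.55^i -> [-7.92, -4.36, -2.4, -1.32, -0.72]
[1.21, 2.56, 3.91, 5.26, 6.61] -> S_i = 1.21 + 1.35*i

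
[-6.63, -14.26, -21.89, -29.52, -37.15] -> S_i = -6.63 + -7.63*i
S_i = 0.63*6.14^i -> [0.63, 3.87, 23.75, 145.83, 895.39]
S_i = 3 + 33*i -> [3, 36, 69, 102, 135]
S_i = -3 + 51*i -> [-3, 48, 99, 150, 201]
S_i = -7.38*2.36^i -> [-7.38, -17.42, -41.1, -97.0, -228.93]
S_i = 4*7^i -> [4, 28, 196, 1372, 9604]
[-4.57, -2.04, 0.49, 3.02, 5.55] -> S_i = -4.57 + 2.53*i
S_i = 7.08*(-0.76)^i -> [7.08, -5.38, 4.09, -3.11, 2.36]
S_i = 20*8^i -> [20, 160, 1280, 10240, 81920]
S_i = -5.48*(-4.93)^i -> [-5.48, 27.02, -133.19, 656.63, -3237.19]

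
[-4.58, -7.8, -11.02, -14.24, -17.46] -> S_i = -4.58 + -3.22*i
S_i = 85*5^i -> [85, 425, 2125, 10625, 53125]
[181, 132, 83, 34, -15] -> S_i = 181 + -49*i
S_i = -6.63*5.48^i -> [-6.63, -36.33, -199.1, -1091.08, -5979.1]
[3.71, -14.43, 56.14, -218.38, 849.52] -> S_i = 3.71*(-3.89)^i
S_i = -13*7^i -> [-13, -91, -637, -4459, -31213]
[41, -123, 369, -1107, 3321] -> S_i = 41*-3^i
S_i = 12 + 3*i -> [12, 15, 18, 21, 24]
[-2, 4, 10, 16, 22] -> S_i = -2 + 6*i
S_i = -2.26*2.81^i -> [-2.26, -6.35, -17.85, -50.14, -140.91]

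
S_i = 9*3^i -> [9, 27, 81, 243, 729]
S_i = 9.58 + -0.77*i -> [9.58, 8.81, 8.04, 7.27, 6.5]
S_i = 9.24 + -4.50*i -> [9.24, 4.74, 0.24, -4.26, -8.76]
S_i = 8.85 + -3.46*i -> [8.85, 5.39, 1.93, -1.53, -4.99]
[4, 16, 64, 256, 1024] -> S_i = 4*4^i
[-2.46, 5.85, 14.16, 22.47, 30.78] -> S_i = -2.46 + 8.31*i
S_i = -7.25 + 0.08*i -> [-7.25, -7.17, -7.09, -7.01, -6.93]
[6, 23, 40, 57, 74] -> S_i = 6 + 17*i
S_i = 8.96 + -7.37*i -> [8.96, 1.59, -5.78, -13.15, -20.52]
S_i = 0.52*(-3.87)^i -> [0.52, -2.01, 7.79, -30.14, 116.64]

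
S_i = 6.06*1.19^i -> [6.06, 7.21, 8.58, 10.21, 12.15]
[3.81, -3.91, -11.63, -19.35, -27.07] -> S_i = 3.81 + -7.72*i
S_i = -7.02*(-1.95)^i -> [-7.02, 13.69, -26.69, 52.05, -101.5]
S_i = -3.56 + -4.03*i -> [-3.56, -7.59, -11.62, -15.65, -19.68]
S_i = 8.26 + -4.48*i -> [8.26, 3.78, -0.7, -5.18, -9.66]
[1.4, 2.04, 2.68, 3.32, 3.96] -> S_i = 1.40 + 0.64*i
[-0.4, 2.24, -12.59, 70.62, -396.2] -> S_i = -0.40*(-5.61)^i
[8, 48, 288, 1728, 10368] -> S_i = 8*6^i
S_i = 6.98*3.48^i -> [6.98, 24.29, 84.53, 294.17, 1023.7]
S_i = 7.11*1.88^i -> [7.11, 13.37, 25.13, 47.24, 88.82]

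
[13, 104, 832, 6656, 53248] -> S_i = 13*8^i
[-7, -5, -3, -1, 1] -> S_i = -7 + 2*i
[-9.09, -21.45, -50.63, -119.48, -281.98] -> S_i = -9.09*2.36^i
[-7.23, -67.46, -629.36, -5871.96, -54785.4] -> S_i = -7.23*9.33^i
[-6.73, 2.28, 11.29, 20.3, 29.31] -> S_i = -6.73 + 9.01*i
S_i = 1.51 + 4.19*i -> [1.51, 5.7, 9.89, 14.08, 18.27]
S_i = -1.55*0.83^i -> [-1.55, -1.29, -1.07, -0.89, -0.74]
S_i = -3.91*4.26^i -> [-3.91, -16.66, -70.96, -302.28, -1287.7]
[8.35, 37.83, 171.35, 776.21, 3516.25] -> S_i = 8.35*4.53^i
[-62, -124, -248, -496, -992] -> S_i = -62*2^i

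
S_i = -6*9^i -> [-6, -54, -486, -4374, -39366]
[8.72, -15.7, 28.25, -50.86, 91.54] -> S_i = 8.72*(-1.80)^i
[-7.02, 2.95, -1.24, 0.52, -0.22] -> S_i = -7.02*(-0.42)^i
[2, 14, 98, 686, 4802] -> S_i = 2*7^i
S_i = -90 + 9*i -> [-90, -81, -72, -63, -54]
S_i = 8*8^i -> [8, 64, 512, 4096, 32768]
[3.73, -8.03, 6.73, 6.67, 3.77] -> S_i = Random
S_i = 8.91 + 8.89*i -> [8.91, 17.8, 26.69, 35.58, 44.47]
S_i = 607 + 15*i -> [607, 622, 637, 652, 667]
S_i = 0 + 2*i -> [0, 2, 4, 6, 8]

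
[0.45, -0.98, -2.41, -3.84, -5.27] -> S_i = 0.45 + -1.43*i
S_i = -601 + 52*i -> [-601, -549, -497, -445, -393]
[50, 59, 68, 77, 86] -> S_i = 50 + 9*i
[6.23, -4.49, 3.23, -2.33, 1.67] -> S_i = 6.23*(-0.72)^i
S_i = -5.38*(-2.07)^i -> [-5.38, 11.14, -23.05, 47.72, -98.78]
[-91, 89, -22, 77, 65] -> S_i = Random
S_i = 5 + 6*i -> [5, 11, 17, 23, 29]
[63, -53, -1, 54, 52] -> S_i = Random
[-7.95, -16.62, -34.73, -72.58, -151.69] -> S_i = -7.95*2.09^i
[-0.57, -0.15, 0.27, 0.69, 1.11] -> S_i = -0.57 + 0.42*i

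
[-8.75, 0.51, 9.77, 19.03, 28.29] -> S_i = -8.75 + 9.26*i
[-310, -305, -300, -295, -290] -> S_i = -310 + 5*i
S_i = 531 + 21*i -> [531, 552, 573, 594, 615]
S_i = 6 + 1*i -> [6, 7, 8, 9, 10]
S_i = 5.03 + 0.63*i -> [5.03, 5.66, 6.29, 6.92, 7.55]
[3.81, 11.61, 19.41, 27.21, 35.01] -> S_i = 3.81 + 7.80*i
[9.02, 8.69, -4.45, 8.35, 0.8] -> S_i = Random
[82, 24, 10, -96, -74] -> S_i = Random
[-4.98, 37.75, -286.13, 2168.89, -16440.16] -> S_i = -4.98*(-7.58)^i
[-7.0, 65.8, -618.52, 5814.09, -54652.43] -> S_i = -7.00*(-9.40)^i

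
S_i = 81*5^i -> [81, 405, 2025, 10125, 50625]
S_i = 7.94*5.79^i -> [7.94, 45.97, 266.18, 1541.19, 8923.49]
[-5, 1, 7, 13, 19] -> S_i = -5 + 6*i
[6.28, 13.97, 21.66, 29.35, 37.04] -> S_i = 6.28 + 7.69*i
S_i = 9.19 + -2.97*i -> [9.19, 6.22, 3.25, 0.28, -2.69]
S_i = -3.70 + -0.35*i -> [-3.7, -4.05, -4.4, -4.75, -5.1]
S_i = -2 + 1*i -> [-2, -1, 0, 1, 2]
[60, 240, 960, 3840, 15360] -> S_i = 60*4^i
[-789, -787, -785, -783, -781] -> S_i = -789 + 2*i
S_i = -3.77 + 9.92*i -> [-3.77, 6.15, 16.07, 25.99, 35.91]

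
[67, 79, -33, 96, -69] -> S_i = Random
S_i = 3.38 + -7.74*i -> [3.38, -4.36, -12.1, -19.84, -27.58]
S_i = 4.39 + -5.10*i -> [4.39, -0.71, -5.81, -10.91, -16.01]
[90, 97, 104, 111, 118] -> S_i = 90 + 7*i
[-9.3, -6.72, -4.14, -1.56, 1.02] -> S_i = -9.30 + 2.58*i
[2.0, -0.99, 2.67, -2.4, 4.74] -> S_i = Random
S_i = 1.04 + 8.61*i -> [1.04, 9.65, 18.26, 26.87, 35.48]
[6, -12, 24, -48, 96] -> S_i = 6*-2^i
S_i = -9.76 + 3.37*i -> [-9.76, -6.39, -3.02, 0.35, 3.72]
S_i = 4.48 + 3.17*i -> [4.48, 7.65, 10.82, 13.99, 17.16]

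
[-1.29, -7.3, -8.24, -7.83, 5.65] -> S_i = Random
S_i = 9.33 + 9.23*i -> [9.33, 18.56, 27.79, 37.02, 46.25]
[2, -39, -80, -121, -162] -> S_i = 2 + -41*i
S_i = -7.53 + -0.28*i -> [-7.53, -7.81, -8.09, -8.37, -8.65]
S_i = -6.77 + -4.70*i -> [-6.77, -11.47, -16.17, -20.87, -25.57]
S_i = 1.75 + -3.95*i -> [1.75, -2.2, -6.15, -10.1, -14.05]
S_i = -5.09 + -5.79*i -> [-5.09, -10.88, -16.67, -22.46, -28.25]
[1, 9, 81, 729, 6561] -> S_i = 1*9^i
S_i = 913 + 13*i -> [913, 926, 939, 952, 965]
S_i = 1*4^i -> [1, 4, 16, 64, 256]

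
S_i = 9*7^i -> [9, 63, 441, 3087, 21609]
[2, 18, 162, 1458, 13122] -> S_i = 2*9^i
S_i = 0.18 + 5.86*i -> [0.18, 6.04, 11.9, 17.76, 23.62]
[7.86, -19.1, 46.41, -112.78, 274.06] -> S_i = 7.86*(-2.43)^i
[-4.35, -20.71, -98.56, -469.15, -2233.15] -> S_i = -4.35*4.76^i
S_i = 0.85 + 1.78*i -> [0.85, 2.63, 4.41, 6.19, 7.97]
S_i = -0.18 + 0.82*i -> [-0.18, 0.64, 1.46, 2.28, 3.1]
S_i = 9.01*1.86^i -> [9.01, 16.76, 31.17, 57.98, 107.84]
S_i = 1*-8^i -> [1, -8, 64, -512, 4096]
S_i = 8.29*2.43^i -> [8.29, 20.14, 48.95, 118.95, 289.05]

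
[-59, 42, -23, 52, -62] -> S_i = Random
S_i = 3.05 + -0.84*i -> [3.05, 2.21, 1.37, 0.53, -0.31]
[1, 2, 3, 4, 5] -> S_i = 1 + 1*i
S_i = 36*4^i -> [36, 144, 576, 2304, 9216]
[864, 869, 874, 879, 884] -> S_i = 864 + 5*i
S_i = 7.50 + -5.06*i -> [7.5, 2.44, -2.62, -7.68, -12.74]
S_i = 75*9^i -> [75, 675, 6075, 54675, 492075]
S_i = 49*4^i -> [49, 196, 784, 3136, 12544]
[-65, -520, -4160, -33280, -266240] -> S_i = -65*8^i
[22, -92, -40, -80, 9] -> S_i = Random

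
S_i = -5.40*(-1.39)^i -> [-5.4, 7.51, -10.43, 14.5, -20.16]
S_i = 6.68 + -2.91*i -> [6.68, 3.77, 0.86, -2.05, -4.96]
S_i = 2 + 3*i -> [2, 5, 8, 11, 14]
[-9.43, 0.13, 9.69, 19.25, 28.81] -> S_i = -9.43 + 9.56*i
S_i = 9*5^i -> [9, 45, 225, 1125, 5625]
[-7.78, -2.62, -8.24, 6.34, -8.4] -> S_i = Random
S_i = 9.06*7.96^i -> [9.06, 72.12, 574.06, 4569.49, 36373.11]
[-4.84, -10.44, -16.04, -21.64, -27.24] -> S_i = -4.84 + -5.60*i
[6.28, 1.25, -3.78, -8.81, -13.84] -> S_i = 6.28 + -5.03*i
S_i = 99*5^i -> [99, 495, 2475, 12375, 61875]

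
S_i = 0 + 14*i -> [0, 14, 28, 42, 56]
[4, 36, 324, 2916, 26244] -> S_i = 4*9^i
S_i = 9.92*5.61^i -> [9.92, 55.65, 312.2, 1751.46, 9825.69]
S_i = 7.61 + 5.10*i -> [7.61, 12.71, 17.81, 22.91, 28.01]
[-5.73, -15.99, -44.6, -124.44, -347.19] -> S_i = -5.73*2.79^i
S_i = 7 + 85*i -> [7, 92, 177, 262, 347]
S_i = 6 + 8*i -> [6, 14, 22, 30, 38]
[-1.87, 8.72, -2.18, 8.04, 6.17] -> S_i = Random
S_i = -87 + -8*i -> [-87, -95, -103, -111, -119]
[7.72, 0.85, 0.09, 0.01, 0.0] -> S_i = 7.72*0.11^i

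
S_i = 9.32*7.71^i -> [9.32, 71.86, 554.02, 4271.49, 32933.16]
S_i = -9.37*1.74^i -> [-9.37, -16.3, -28.37, -49.36, -85.89]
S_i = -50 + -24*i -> [-50, -74, -98, -122, -146]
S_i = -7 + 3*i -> [-7, -4, -1, 2, 5]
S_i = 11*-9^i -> [11, -99, 891, -8019, 72171]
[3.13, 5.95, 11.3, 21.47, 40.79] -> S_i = 3.13*1.90^i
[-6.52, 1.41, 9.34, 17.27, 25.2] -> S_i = -6.52 + 7.93*i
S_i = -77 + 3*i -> [-77, -74, -71, -68, -65]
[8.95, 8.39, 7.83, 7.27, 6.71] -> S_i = 8.95 + -0.56*i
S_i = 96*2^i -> [96, 192, 384, 768, 1536]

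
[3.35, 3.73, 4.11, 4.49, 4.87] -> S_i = 3.35 + 0.38*i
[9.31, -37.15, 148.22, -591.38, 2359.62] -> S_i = 9.31*(-3.99)^i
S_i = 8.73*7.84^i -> [8.73, 68.44, 536.59, 4206.9, 32982.11]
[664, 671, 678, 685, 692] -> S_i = 664 + 7*i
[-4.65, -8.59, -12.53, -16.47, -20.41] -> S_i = -4.65 + -3.94*i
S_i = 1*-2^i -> [1, -2, 4, -8, 16]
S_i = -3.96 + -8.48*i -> [-3.96, -12.44, -20.92, -29.4, -37.88]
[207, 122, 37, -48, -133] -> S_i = 207 + -85*i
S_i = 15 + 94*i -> [15, 109, 203, 297, 391]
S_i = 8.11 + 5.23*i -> [8.11, 13.34, 18.57, 23.8, 29.03]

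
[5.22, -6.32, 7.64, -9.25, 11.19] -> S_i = 5.22*(-1.21)^i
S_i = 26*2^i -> [26, 52, 104, 208, 416]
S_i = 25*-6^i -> [25, -150, 900, -5400, 32400]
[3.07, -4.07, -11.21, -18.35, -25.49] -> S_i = 3.07 + -7.14*i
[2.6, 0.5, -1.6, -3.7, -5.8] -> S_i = 2.60 + -2.10*i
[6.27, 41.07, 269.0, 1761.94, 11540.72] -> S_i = 6.27*6.55^i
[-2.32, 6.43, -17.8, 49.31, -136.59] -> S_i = -2.32*(-2.77)^i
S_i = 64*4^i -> [64, 256, 1024, 4096, 16384]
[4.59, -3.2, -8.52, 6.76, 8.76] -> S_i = Random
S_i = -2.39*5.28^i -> [-2.39, -12.62, -66.63, -351.8, -1857.52]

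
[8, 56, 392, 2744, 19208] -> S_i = 8*7^i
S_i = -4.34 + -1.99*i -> [-4.34, -6.33, -8.32, -10.31, -12.3]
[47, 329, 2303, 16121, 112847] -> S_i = 47*7^i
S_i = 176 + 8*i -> [176, 184, 192, 200, 208]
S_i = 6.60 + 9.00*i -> [6.6, 15.6, 24.6, 33.6, 42.6]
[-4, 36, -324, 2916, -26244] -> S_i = -4*-9^i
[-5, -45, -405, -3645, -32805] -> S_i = -5*9^i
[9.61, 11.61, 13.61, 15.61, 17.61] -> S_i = 9.61 + 2.00*i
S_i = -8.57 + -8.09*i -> [-8.57, -16.66, -24.75, -32.84, -40.93]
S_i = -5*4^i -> [-5, -20, -80, -320, -1280]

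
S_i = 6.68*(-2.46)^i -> [6.68, -16.43, 40.42, -99.44, 244.63]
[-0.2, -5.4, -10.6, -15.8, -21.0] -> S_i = -0.20 + -5.20*i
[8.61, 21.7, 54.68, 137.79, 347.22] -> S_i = 8.61*2.52^i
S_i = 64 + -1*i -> [64, 63, 62, 61, 60]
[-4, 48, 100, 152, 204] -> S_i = -4 + 52*i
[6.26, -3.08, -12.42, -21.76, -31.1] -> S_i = 6.26 + -9.34*i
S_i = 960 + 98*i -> [960, 1058, 1156, 1254, 1352]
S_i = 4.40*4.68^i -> [4.4, 20.59, 96.37, 451.01, 2110.75]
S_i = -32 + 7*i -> [-32, -25, -18, -11, -4]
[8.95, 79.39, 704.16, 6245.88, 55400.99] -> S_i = 8.95*8.87^i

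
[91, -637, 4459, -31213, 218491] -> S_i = 91*-7^i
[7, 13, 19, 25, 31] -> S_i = 7 + 6*i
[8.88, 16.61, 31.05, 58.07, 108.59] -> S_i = 8.88*1.87^i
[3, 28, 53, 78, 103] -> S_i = 3 + 25*i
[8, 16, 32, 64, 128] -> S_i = 8*2^i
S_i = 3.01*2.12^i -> [3.01, 6.38, 13.53, 28.68, 60.8]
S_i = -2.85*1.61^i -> [-2.85, -4.59, -7.39, -11.89, -19.15]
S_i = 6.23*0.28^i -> [6.23, 1.74, 0.49, 0.14, 0.04]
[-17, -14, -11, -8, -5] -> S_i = -17 + 3*i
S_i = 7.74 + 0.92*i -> [7.74, 8.66, 9.58, 10.5, 11.42]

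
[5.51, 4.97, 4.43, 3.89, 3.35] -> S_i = 5.51 + -0.54*i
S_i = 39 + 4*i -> [39, 43, 47, 51, 55]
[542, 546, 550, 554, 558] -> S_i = 542 + 4*i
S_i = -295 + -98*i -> [-295, -393, -491, -589, -687]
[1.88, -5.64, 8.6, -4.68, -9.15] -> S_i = Random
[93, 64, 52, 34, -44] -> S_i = Random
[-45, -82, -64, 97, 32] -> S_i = Random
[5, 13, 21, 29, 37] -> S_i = 5 + 8*i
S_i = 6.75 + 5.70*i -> [6.75, 12.45, 18.15, 23.85, 29.55]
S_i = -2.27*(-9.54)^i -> [-2.27, 21.66, -206.6, 1970.93, -18802.66]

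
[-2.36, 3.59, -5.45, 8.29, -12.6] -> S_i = -2.36*(-1.52)^i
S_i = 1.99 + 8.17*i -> [1.99, 10.16, 18.33, 26.5, 34.67]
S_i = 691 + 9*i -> [691, 700, 709, 718, 727]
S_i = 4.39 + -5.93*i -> [4.39, -1.54, -7.47, -13.4, -19.33]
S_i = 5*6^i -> [5, 30, 180, 1080, 6480]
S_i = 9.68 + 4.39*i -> [9.68, 14.07, 18.46, 22.85, 27.24]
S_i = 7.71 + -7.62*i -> [7.71, 0.09, -7.53, -15.15, -22.77]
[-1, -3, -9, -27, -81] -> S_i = -1*3^i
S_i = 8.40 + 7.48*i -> [8.4, 15.88, 23.36, 30.84, 38.32]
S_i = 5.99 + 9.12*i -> [5.99, 15.11, 24.23, 33.35, 42.47]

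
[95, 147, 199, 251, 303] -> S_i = 95 + 52*i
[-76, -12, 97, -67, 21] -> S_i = Random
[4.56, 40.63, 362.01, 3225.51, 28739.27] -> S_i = 4.56*8.91^i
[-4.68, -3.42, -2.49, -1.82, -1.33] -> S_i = -4.68*0.73^i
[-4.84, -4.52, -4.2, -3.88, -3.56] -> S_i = -4.84 + 0.32*i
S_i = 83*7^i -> [83, 581, 4067, 28469, 199283]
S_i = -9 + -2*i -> [-9, -11, -13, -15, -17]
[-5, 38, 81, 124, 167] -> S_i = -5 + 43*i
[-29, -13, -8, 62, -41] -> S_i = Random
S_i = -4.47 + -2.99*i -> [-4.47, -7.46, -10.45, -13.44, -16.43]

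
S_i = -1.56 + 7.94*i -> [-1.56, 6.38, 14.32, 22.26, 30.2]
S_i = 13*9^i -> [13, 117, 1053, 9477, 85293]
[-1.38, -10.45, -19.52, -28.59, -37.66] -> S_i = -1.38 + -9.07*i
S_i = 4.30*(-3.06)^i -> [4.3, -13.16, 40.26, -123.21, 377.01]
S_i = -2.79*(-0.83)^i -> [-2.79, 2.32, -1.92, 1.6, -1.32]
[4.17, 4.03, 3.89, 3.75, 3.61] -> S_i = 4.17 + -0.14*i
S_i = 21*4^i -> [21, 84, 336, 1344, 5376]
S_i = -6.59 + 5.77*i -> [-6.59, -0.82, 4.95, 10.72, 16.49]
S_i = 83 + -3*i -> [83, 80, 77, 74, 71]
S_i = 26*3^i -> [26, 78, 234, 702, 2106]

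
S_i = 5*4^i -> [5, 20, 80, 320, 1280]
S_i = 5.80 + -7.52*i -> [5.8, -1.72, -9.24, -16.76, -24.28]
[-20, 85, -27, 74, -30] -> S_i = Random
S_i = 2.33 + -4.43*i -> [2.33, -2.1, -6.53, -10.96, -15.39]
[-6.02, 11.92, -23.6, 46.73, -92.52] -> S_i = -6.02*(-1.98)^i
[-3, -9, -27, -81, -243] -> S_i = -3*3^i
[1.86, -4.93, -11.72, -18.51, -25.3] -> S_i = 1.86 + -6.79*i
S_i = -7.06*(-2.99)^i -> [-7.06, 21.11, -63.12, 188.72, -564.27]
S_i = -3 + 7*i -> [-3, 4, 11, 18, 25]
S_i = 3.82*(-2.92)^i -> [3.82, -11.15, 32.57, -95.11, 277.71]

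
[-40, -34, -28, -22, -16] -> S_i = -40 + 6*i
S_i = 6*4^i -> [6, 24, 96, 384, 1536]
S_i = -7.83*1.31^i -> [-7.83, -10.26, -13.44, -17.6, -23.06]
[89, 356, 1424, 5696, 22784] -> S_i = 89*4^i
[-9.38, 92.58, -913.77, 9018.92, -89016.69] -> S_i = -9.38*(-9.87)^i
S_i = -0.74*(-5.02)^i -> [-0.74, 3.71, -18.65, 93.61, -469.94]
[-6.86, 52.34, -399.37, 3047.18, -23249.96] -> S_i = -6.86*(-7.63)^i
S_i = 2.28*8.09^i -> [2.28, 18.45, 149.22, 1207.2, 9766.27]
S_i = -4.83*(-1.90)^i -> [-4.83, 9.18, -17.44, 33.13, -62.95]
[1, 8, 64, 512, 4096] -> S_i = 1*8^i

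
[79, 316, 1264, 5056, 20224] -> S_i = 79*4^i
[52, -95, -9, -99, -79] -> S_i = Random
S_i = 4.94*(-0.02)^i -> [4.94, -0.1, 0.0, -0.0, 0.0]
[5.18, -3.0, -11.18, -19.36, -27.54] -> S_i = 5.18 + -8.18*i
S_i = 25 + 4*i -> [25, 29, 33, 37, 41]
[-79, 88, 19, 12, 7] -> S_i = Random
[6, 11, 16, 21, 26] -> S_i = 6 + 5*i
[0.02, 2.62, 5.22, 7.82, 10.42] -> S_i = 0.02 + 2.60*i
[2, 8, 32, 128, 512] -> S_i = 2*4^i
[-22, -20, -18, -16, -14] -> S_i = -22 + 2*i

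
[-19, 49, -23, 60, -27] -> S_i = Random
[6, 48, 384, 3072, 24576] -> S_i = 6*8^i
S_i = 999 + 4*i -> [999, 1003, 1007, 1011, 1015]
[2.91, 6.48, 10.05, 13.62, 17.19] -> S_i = 2.91 + 3.57*i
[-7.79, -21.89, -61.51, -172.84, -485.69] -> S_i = -7.79*2.81^i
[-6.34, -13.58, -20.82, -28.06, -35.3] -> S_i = -6.34 + -7.24*i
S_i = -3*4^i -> [-3, -12, -48, -192, -768]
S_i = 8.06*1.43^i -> [8.06, 11.53, 16.48, 23.57, 33.7]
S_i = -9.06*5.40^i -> [-9.06, -48.92, -264.19, -1426.62, -7703.77]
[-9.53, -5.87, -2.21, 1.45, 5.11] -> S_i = -9.53 + 3.66*i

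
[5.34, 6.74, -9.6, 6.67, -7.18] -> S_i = Random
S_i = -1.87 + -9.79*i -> [-1.87, -11.66, -21.45, -31.24, -41.03]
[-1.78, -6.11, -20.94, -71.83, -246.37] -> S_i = -1.78*3.43^i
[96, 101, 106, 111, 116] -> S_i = 96 + 5*i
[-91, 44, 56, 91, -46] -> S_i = Random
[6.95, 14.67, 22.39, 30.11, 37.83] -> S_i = 6.95 + 7.72*i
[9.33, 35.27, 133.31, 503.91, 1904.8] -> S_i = 9.33*3.78^i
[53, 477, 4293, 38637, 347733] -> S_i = 53*9^i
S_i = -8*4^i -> [-8, -32, -128, -512, -2048]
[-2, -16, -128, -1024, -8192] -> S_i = -2*8^i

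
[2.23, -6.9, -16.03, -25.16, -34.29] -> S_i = 2.23 + -9.13*i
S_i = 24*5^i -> [24, 120, 600, 3000, 15000]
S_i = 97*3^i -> [97, 291, 873, 2619, 7857]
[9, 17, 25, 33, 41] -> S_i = 9 + 8*i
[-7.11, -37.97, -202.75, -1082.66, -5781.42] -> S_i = -7.11*5.34^i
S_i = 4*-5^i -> [4, -20, 100, -500, 2500]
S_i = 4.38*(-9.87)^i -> [4.38, -43.23, 426.69, -4211.39, 41566.43]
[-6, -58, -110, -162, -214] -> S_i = -6 + -52*i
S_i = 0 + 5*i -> [0, 5, 10, 15, 20]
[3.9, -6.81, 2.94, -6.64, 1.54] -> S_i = Random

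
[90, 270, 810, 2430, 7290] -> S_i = 90*3^i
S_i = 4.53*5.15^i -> [4.53, 23.33, 120.15, 618.76, 3186.6]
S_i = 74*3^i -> [74, 222, 666, 1998, 5994]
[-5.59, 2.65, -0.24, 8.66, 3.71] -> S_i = Random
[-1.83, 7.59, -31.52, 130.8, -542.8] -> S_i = -1.83*(-4.15)^i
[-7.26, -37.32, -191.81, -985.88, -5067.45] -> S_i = -7.26*5.14^i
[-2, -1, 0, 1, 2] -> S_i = -2 + 1*i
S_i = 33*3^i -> [33, 99, 297, 891, 2673]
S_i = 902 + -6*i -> [902, 896, 890, 884, 878]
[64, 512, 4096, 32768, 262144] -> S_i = 64*8^i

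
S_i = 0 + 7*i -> [0, 7, 14, 21, 28]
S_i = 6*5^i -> [6, 30, 150, 750, 3750]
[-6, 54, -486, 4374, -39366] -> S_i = -6*-9^i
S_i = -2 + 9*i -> [-2, 7, 16, 25, 34]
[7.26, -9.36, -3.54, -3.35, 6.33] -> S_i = Random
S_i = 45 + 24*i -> [45, 69, 93, 117, 141]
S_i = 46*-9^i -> [46, -414, 3726, -33534, 301806]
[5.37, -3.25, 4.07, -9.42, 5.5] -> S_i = Random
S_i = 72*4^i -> [72, 288, 1152, 4608, 18432]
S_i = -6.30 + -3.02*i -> [-6.3, -9.32, -12.34, -15.36, -18.38]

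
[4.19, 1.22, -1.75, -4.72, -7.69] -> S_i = 4.19 + -2.97*i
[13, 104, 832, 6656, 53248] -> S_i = 13*8^i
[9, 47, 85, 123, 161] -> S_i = 9 + 38*i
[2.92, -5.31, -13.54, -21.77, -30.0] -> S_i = 2.92 + -8.23*i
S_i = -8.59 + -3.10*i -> [-8.59, -11.69, -14.79, -17.89, -20.99]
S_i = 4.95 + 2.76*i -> [4.95, 7.71, 10.47, 13.23, 15.99]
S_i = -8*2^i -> [-8, -16, -32, -64, -128]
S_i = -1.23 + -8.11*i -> [-1.23, -9.34, -17.45, -25.56, -33.67]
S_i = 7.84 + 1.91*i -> [7.84, 9.75, 11.66, 13.57, 15.48]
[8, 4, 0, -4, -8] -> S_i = 8 + -4*i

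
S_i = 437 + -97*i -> [437, 340, 243, 146, 49]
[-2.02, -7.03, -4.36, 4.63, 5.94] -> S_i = Random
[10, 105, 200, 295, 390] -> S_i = 10 + 95*i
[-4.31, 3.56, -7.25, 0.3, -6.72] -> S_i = Random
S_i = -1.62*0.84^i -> [-1.62, -1.36, -1.14, -0.96, -0.81]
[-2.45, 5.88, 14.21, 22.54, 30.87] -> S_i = -2.45 + 8.33*i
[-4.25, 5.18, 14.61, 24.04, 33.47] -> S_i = -4.25 + 9.43*i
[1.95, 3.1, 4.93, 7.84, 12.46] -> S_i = 1.95*1.59^i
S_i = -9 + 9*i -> [-9, 0, 9, 18, 27]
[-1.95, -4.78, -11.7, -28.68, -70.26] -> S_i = -1.95*2.45^i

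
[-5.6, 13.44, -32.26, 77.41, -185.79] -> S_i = -5.60*(-2.40)^i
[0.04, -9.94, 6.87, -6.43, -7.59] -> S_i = Random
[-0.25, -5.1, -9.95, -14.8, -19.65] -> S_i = -0.25 + -4.85*i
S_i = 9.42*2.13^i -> [9.42, 20.06, 42.74, 91.03, 193.9]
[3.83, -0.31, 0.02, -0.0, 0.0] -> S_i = 3.83*(-0.08)^i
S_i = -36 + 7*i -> [-36, -29, -22, -15, -8]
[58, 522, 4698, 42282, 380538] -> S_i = 58*9^i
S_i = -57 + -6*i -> [-57, -63, -69, -75, -81]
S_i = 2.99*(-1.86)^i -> [2.99, -5.56, 10.34, -19.24, 35.79]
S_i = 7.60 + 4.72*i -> [7.6, 12.32, 17.04, 21.76, 26.48]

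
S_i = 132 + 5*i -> [132, 137, 142, 147, 152]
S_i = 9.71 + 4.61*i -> [9.71, 14.32, 18.93, 23.54, 28.15]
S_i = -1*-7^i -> [-1, 7, -49, 343, -2401]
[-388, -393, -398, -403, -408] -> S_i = -388 + -5*i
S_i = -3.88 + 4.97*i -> [-3.88, 1.09, 6.06, 11.03, 16.0]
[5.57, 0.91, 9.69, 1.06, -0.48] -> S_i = Random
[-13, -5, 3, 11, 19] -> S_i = -13 + 8*i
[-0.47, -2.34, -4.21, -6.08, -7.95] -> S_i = -0.47 + -1.87*i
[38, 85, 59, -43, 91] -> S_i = Random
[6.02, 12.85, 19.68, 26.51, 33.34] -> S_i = 6.02 + 6.83*i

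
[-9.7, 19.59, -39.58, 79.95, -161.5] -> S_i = -9.70*(-2.02)^i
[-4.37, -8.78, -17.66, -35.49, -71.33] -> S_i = -4.37*2.01^i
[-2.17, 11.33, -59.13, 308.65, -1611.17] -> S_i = -2.17*(-5.22)^i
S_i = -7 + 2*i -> [-7, -5, -3, -1, 1]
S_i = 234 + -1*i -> [234, 233, 232, 231, 230]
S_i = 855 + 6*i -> [855, 861, 867, 873, 879]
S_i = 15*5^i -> [15, 75, 375, 1875, 9375]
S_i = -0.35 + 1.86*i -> [-0.35, 1.51, 3.37, 5.23, 7.09]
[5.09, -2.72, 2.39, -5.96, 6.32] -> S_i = Random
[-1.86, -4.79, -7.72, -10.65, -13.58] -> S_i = -1.86 + -2.93*i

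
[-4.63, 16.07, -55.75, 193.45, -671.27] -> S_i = -4.63*(-3.47)^i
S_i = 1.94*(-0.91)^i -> [1.94, -1.77, 1.61, -1.46, 1.33]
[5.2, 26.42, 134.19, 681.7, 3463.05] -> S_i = 5.20*5.08^i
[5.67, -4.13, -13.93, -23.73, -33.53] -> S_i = 5.67 + -9.80*i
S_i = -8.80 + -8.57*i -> [-8.8, -17.37, -25.94, -34.51, -43.08]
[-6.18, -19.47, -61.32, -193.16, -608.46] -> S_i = -6.18*3.15^i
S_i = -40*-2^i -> [-40, 80, -160, 320, -640]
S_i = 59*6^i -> [59, 354, 2124, 12744, 76464]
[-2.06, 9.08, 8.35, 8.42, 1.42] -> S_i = Random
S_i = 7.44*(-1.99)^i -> [7.44, -14.81, 29.46, -58.63, 116.68]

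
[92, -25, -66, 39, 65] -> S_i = Random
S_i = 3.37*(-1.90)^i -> [3.37, -6.4, 12.17, -23.11, 43.92]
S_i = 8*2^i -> [8, 16, 32, 64, 128]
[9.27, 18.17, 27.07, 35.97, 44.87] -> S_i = 9.27 + 8.90*i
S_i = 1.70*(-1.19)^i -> [1.7, -2.02, 2.41, -2.86, 3.41]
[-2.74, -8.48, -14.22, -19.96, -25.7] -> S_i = -2.74 + -5.74*i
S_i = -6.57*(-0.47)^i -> [-6.57, 3.09, -1.45, 0.68, -0.32]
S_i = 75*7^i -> [75, 525, 3675, 25725, 180075]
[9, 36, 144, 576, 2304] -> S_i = 9*4^i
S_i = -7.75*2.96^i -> [-7.75, -22.94, -67.9, -200.99, -594.93]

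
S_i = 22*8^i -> [22, 176, 1408, 11264, 90112]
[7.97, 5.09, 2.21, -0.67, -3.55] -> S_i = 7.97 + -2.88*i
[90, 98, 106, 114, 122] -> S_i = 90 + 8*i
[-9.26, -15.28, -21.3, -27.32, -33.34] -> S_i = -9.26 + -6.02*i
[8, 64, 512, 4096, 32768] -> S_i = 8*8^i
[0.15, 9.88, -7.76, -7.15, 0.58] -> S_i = Random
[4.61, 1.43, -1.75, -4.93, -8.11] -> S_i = 4.61 + -3.18*i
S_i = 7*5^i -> [7, 35, 175, 875, 4375]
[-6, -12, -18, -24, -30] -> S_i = -6 + -6*i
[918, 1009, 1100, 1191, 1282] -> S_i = 918 + 91*i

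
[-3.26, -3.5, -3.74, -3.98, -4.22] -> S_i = -3.26 + -0.24*i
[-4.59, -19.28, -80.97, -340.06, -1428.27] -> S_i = -4.59*4.20^i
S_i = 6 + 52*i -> [6, 58, 110, 162, 214]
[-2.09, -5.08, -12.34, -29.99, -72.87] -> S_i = -2.09*2.43^i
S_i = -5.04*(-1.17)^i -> [-5.04, 5.9, -6.9, 8.07, -9.44]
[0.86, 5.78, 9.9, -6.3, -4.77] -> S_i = Random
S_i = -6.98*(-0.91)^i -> [-6.98, 6.35, -5.78, 5.26, -4.79]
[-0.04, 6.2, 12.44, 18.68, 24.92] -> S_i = -0.04 + 6.24*i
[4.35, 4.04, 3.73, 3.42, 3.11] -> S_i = 4.35 + -0.31*i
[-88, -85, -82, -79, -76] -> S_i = -88 + 3*i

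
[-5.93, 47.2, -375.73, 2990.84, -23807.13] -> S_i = -5.93*(-7.96)^i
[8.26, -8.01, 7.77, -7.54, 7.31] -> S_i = 8.26*(-0.97)^i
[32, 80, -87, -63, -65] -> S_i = Random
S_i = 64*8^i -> [64, 512, 4096, 32768, 262144]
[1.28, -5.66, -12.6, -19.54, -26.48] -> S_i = 1.28 + -6.94*i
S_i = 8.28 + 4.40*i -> [8.28, 12.68, 17.08, 21.48, 25.88]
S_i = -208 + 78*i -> [-208, -130, -52, 26, 104]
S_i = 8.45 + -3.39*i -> [8.45, 5.06, 1.67, -1.72, -5.11]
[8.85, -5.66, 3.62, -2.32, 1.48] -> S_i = 8.85*(-0.64)^i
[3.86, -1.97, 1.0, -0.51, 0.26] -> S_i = 3.86*(-0.51)^i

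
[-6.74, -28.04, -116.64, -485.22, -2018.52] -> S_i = -6.74*4.16^i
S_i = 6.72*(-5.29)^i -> [6.72, -35.55, 188.05, -994.8, 5262.5]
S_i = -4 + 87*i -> [-4, 83, 170, 257, 344]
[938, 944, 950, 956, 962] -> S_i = 938 + 6*i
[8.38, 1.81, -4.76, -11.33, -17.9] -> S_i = 8.38 + -6.57*i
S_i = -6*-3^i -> [-6, 18, -54, 162, -486]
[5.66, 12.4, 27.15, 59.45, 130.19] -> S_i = 5.66*2.19^i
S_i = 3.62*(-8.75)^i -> [3.62, -31.68, 277.16, -2425.12, 21219.78]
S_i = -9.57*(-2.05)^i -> [-9.57, 19.62, -40.22, 82.45, -169.02]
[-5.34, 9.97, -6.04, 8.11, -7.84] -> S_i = Random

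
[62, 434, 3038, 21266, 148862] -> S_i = 62*7^i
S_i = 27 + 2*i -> [27, 29, 31, 33, 35]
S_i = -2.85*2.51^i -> [-2.85, -7.15, -17.96, -45.07, -113.12]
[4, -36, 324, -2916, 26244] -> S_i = 4*-9^i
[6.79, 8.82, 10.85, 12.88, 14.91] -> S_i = 6.79 + 2.03*i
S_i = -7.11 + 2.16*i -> [-7.11, -4.95, -2.79, -0.63, 1.53]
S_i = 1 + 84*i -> [1, 85, 169, 253, 337]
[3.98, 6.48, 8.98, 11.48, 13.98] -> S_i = 3.98 + 2.50*i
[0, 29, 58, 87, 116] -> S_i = 0 + 29*i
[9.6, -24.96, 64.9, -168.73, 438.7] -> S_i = 9.60*(-2.60)^i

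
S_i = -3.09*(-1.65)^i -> [-3.09, 5.1, -8.41, 13.88, -22.9]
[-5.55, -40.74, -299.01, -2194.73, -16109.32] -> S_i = -5.55*7.34^i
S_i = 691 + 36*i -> [691, 727, 763, 799, 835]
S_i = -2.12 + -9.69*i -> [-2.12, -11.81, -21.5, -31.19, -40.88]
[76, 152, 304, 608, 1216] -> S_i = 76*2^i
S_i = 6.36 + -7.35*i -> [6.36, -0.99, -8.34, -15.69, -23.04]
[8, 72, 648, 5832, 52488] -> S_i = 8*9^i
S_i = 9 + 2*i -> [9, 11, 13, 15, 17]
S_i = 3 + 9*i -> [3, 12, 21, 30, 39]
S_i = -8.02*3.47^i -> [-8.02, -27.83, -96.57, -335.09, -1162.77]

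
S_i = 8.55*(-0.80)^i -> [8.55, -6.84, 5.47, -4.38, 3.5]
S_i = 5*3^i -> [5, 15, 45, 135, 405]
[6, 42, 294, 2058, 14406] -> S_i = 6*7^i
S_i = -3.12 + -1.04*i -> [-3.12, -4.16, -5.2, -6.24, -7.28]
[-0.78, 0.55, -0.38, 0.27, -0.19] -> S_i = -0.78*(-0.70)^i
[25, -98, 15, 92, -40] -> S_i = Random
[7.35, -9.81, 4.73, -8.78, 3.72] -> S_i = Random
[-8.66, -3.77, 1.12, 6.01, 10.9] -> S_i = -8.66 + 4.89*i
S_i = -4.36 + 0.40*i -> [-4.36, -3.96, -3.56, -3.16, -2.76]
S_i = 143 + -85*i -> [143, 58, -27, -112, -197]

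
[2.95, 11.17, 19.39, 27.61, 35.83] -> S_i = 2.95 + 8.22*i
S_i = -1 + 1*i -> [-1, 0, 1, 2, 3]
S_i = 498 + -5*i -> [498, 493, 488, 483, 478]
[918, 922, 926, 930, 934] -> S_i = 918 + 4*i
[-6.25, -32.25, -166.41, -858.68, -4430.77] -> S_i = -6.25*5.16^i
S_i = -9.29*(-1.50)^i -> [-9.29, 13.93, -20.9, 31.35, -47.03]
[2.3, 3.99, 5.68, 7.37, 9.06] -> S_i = 2.30 + 1.69*i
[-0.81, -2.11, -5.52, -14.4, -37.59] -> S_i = -0.81*2.61^i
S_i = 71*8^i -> [71, 568, 4544, 36352, 290816]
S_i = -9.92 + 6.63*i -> [-9.92, -3.29, 3.34, 9.97, 16.6]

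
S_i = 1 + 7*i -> [1, 8, 15, 22, 29]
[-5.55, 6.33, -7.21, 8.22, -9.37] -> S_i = -5.55*(-1.14)^i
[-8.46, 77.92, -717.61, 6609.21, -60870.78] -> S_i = -8.46*(-9.21)^i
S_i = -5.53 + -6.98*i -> [-5.53, -12.51, -19.49, -26.47, -33.45]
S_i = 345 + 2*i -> [345, 347, 349, 351, 353]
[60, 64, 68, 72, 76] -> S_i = 60 + 4*i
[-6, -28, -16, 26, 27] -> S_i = Random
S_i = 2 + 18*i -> [2, 20, 38, 56, 74]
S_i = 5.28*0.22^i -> [5.28, 1.16, 0.26, 0.06, 0.01]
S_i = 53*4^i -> [53, 212, 848, 3392, 13568]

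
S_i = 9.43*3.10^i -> [9.43, 29.23, 90.62, 280.93, 870.88]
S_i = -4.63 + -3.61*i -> [-4.63, -8.24, -11.85, -15.46, -19.07]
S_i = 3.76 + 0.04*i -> [3.76, 3.8, 3.84, 3.88, 3.92]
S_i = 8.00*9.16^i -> [8.0, 73.28, 671.24, 6148.6, 56321.2]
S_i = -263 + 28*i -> [-263, -235, -207, -179, -151]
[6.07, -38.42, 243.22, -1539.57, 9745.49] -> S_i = 6.07*(-6.33)^i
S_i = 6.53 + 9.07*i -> [6.53, 15.6, 24.67, 33.74, 42.81]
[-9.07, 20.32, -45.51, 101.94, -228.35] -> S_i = -9.07*(-2.24)^i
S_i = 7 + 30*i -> [7, 37, 67, 97, 127]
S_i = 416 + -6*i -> [416, 410, 404, 398, 392]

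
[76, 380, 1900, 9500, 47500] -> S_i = 76*5^i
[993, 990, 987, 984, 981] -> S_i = 993 + -3*i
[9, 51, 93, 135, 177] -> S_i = 9 + 42*i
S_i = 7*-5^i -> [7, -35, 175, -875, 4375]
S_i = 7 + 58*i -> [7, 65, 123, 181, 239]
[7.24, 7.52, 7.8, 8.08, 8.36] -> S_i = 7.24 + 0.28*i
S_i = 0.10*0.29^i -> [0.1, 0.03, 0.01, 0.0, 0.0]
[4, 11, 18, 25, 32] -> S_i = 4 + 7*i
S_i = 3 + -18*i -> [3, -15, -33, -51, -69]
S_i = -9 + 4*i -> [-9, -5, -1, 3, 7]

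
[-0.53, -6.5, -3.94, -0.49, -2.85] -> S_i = Random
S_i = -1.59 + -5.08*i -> [-1.59, -6.67, -11.75, -16.83, -21.91]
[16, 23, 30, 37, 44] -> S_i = 16 + 7*i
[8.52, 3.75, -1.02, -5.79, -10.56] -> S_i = 8.52 + -4.77*i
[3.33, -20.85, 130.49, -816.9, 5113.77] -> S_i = 3.33*(-6.26)^i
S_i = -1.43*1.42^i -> [-1.43, -2.03, -2.88, -4.09, -5.81]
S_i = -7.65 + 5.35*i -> [-7.65, -2.3, 3.05, 8.4, 13.75]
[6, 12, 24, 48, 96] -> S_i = 6*2^i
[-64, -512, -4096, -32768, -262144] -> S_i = -64*8^i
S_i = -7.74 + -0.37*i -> [-7.74, -8.11, -8.48, -8.85, -9.22]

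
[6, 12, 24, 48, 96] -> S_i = 6*2^i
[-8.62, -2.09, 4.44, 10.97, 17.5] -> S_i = -8.62 + 6.53*i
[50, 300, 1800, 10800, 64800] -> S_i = 50*6^i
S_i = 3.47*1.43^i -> [3.47, 4.96, 7.1, 10.15, 14.51]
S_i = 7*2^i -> [7, 14, 28, 56, 112]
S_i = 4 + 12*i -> [4, 16, 28, 40, 52]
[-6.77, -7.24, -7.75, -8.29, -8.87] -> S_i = -6.77*1.07^i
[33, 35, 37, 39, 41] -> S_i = 33 + 2*i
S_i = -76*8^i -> [-76, -608, -4864, -38912, -311296]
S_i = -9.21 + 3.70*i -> [-9.21, -5.51, -1.81, 1.89, 5.59]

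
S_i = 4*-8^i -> [4, -32, 256, -2048, 16384]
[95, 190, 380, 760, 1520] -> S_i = 95*2^i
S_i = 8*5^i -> [8, 40, 200, 1000, 5000]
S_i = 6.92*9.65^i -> [6.92, 66.78, 644.41, 6218.53, 60008.86]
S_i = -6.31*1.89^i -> [-6.31, -11.93, -22.54, -42.6, -80.51]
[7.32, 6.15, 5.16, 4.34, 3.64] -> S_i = 7.32*0.84^i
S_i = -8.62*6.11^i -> [-8.62, -52.67, -321.8, -1966.21, -12013.57]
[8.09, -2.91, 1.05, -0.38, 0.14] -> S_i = 8.09*(-0.36)^i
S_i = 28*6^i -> [28, 168, 1008, 6048, 36288]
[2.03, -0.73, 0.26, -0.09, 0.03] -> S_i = 2.03*(-0.36)^i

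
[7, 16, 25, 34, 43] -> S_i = 7 + 9*i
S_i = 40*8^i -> [40, 320, 2560, 20480, 163840]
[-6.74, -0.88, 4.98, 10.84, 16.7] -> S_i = -6.74 + 5.86*i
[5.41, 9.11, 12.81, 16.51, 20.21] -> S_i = 5.41 + 3.70*i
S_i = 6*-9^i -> [6, -54, 486, -4374, 39366]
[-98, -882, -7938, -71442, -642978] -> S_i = -98*9^i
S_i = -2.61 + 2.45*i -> [-2.61, -0.16, 2.29, 4.74, 7.19]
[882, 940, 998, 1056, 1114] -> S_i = 882 + 58*i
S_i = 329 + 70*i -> [329, 399, 469, 539, 609]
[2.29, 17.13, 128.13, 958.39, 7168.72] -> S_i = 2.29*7.48^i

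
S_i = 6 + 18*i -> [6, 24, 42, 60, 78]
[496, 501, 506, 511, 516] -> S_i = 496 + 5*i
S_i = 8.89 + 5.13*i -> [8.89, 14.02, 19.15, 24.28, 29.41]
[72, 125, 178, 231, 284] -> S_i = 72 + 53*i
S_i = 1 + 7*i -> [1, 8, 15, 22, 29]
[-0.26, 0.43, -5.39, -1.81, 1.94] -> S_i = Random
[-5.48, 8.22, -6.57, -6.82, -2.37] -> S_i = Random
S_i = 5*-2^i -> [5, -10, 20, -40, 80]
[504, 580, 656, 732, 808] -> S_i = 504 + 76*i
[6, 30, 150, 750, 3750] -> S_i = 6*5^i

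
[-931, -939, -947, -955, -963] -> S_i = -931 + -8*i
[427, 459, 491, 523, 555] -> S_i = 427 + 32*i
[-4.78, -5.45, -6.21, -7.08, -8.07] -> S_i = -4.78*1.14^i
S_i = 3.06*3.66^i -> [3.06, 11.2, 40.99, 150.03, 549.09]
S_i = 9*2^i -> [9, 18, 36, 72, 144]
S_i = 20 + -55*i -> [20, -35, -90, -145, -200]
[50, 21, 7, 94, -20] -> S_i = Random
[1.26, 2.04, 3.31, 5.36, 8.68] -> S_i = 1.26*1.62^i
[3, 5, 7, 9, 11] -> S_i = 3 + 2*i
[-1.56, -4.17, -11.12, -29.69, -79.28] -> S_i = -1.56*2.67^i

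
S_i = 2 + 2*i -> [2, 4, 6, 8, 10]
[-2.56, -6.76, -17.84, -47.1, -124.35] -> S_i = -2.56*2.64^i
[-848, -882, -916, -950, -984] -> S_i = -848 + -34*i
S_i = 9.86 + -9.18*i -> [9.86, 0.68, -8.5, -17.68, -26.86]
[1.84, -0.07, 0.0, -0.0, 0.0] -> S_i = 1.84*(-0.04)^i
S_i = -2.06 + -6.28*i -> [-2.06, -8.34, -14.62, -20.9, -27.18]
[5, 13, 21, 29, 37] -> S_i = 5 + 8*i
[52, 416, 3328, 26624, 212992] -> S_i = 52*8^i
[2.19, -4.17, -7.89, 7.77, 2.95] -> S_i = Random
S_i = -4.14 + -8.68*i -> [-4.14, -12.82, -21.5, -30.18, -38.86]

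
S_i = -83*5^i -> [-83, -415, -2075, -10375, -51875]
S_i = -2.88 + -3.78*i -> [-2.88, -6.66, -10.44, -14.22, -18.0]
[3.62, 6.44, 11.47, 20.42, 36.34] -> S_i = 3.62*1.78^i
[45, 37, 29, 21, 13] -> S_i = 45 + -8*i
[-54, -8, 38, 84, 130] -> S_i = -54 + 46*i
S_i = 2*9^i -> [2, 18, 162, 1458, 13122]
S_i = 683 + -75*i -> [683, 608, 533, 458, 383]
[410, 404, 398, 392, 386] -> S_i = 410 + -6*i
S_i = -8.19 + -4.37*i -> [-8.19, -12.56, -16.93, -21.3, -25.67]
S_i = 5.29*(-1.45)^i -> [5.29, -7.67, 11.12, -16.13, 23.38]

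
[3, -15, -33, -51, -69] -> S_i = 3 + -18*i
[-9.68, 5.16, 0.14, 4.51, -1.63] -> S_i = Random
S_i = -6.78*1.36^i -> [-6.78, -9.22, -12.54, -17.05, -23.19]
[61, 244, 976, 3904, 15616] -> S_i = 61*4^i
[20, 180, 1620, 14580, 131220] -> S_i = 20*9^i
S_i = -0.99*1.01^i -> [-0.99, -1.0, -1.01, -1.02, -1.03]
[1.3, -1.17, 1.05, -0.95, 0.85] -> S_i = 1.30*(-0.90)^i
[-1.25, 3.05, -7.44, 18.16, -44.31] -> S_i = -1.25*(-2.44)^i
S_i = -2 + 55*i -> [-2, 53, 108, 163, 218]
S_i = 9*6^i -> [9, 54, 324, 1944, 11664]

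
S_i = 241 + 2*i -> [241, 243, 245, 247, 249]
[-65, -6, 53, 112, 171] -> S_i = -65 + 59*i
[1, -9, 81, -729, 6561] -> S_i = 1*-9^i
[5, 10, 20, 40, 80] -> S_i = 5*2^i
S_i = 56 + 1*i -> [56, 57, 58, 59, 60]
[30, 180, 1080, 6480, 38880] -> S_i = 30*6^i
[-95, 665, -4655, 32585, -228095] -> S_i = -95*-7^i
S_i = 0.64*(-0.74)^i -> [0.64, -0.47, 0.35, -0.26, 0.19]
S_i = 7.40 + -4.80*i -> [7.4, 2.6, -2.2, -7.0, -11.8]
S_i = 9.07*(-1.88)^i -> [9.07, -17.05, 32.06, -60.27, 113.3]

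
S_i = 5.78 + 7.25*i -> [5.78, 13.03, 20.28, 27.53, 34.78]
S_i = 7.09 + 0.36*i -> [7.09, 7.45, 7.81, 8.17, 8.53]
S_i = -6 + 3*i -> [-6, -3, 0, 3, 6]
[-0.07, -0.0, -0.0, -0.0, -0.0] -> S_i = -0.07*0.02^i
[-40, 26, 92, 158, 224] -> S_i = -40 + 66*i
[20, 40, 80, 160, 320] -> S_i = 20*2^i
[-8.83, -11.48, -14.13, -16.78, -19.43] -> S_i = -8.83 + -2.65*i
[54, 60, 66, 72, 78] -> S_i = 54 + 6*i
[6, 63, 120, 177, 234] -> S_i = 6 + 57*i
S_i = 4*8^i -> [4, 32, 256, 2048, 16384]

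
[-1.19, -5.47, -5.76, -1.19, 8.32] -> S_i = Random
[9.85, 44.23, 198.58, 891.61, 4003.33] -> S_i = 9.85*4.49^i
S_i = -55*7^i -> [-55, -385, -2695, -18865, -132055]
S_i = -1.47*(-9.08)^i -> [-1.47, 13.35, -121.2, 1100.46, -9992.19]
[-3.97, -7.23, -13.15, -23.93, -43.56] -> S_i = -3.97*1.82^i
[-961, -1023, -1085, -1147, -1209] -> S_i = -961 + -62*i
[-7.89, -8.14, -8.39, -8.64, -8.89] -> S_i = -7.89 + -0.25*i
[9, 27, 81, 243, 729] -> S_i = 9*3^i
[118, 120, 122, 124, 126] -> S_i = 118 + 2*i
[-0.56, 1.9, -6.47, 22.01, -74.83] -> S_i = -0.56*(-3.40)^i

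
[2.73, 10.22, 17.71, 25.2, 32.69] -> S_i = 2.73 + 7.49*i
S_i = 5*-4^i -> [5, -20, 80, -320, 1280]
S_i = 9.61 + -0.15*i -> [9.61, 9.46, 9.31, 9.16, 9.01]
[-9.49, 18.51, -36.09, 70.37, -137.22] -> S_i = -9.49*(-1.95)^i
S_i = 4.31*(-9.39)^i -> [4.31, -40.47, 380.02, -3568.4, 33507.32]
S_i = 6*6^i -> [6, 36, 216, 1296, 7776]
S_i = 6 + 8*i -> [6, 14, 22, 30, 38]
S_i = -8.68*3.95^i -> [-8.68, -34.29, -135.43, -534.95, -2113.04]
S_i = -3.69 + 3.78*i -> [-3.69, 0.09, 3.87, 7.65, 11.43]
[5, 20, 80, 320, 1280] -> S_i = 5*4^i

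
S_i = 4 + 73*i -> [4, 77, 150, 223, 296]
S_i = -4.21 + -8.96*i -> [-4.21, -13.17, -22.13, -31.09, -40.05]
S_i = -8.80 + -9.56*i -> [-8.8, -18.36, -27.92, -37.48, -47.04]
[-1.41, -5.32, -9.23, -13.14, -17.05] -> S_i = -1.41 + -3.91*i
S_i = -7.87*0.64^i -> [-7.87, -5.04, -3.22, -2.06, -1.32]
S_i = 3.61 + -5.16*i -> [3.61, -1.55, -6.71, -11.87, -17.03]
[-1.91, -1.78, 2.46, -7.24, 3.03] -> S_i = Random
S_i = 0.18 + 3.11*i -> [0.18, 3.29, 6.4, 9.51, 12.62]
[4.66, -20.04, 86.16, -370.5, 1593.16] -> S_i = 4.66*(-4.30)^i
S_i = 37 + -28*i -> [37, 9, -19, -47, -75]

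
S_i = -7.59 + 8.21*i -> [-7.59, 0.62, 8.83, 17.04, 25.25]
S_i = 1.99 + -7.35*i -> [1.99, -5.36, -12.71, -20.06, -27.41]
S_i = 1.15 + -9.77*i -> [1.15, -8.62, -18.39, -28.16, -37.93]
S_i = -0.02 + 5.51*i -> [-0.02, 5.49, 11.0, 16.51, 22.02]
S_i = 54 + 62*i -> [54, 116, 178, 240, 302]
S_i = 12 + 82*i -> [12, 94, 176, 258, 340]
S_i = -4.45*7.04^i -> [-4.45, -31.33, -220.55, -1552.67, -10930.77]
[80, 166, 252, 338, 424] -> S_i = 80 + 86*i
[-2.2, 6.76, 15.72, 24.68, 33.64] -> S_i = -2.20 + 8.96*i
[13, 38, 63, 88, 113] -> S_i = 13 + 25*i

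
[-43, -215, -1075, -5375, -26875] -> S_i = -43*5^i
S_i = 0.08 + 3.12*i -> [0.08, 3.2, 6.32, 9.44, 12.56]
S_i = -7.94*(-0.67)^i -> [-7.94, 5.32, -3.56, 2.39, -1.6]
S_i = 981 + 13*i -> [981, 994, 1007, 1020, 1033]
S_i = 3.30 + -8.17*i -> [3.3, -4.87, -13.04, -21.21, -29.38]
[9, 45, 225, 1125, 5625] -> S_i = 9*5^i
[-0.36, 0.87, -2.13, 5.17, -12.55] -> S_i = -0.36*(-2.43)^i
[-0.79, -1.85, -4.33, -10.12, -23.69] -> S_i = -0.79*2.34^i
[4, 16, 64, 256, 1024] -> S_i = 4*4^i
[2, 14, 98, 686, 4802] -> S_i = 2*7^i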